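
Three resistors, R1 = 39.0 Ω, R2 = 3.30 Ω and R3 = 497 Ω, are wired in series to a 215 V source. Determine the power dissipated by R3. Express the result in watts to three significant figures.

In a series string the same current flows through every resistor — find that current, then P = I²R for the one we want.
R_total = 39.0 + 3.30 + 497 = 539.3 Ω
I = V / R_total = 215 / 539.3 = 0.3987 A
P_R3 = I² × R3 = (0.3987)² × 497 = 78.99 W

79.0 W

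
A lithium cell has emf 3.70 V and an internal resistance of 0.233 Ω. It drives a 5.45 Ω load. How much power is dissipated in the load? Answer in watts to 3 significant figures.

Load and internal resistance form a series loop — compute the loop current, then the load power via I²R.
I = ε / (r + R) = 3.70 / (0.233 + 5.45) = 0.6511 A
P_load = I² R = (0.6511)² × 5.45 = 2.310 W

2.31 W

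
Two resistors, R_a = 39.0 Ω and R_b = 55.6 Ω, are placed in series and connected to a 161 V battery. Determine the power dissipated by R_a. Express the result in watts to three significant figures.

Since the resistors are in series they all carry the loop current I = V/R_total; the power in any one is I²R.
R_total = 39.0 + 55.6 = 94.60 Ω
I = V / R_total = 161 / 94.60 = 1.702 A
P_R_a = I² × R_a = (1.702)² × 39.0 = 113.0 W

113 W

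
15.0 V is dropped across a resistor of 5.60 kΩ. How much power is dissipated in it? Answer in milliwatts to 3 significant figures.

40.2 mW

We know the drop across the element and its resistance — P = V²/R, one step.
P = (15.0 V)² / 5600 Ω = 0.04018 W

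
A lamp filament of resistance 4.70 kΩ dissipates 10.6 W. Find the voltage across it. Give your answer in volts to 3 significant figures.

The two known quantities fix the third via V = √(P R).
V = √(10.6 × 4700) = 223.2 V

223 V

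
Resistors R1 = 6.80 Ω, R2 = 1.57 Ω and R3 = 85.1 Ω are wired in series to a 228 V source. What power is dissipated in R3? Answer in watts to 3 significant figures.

Every series element carries the same I. Get I from the total resistance, then P = I² × R3.
R_total = 6.80 + 1.57 + 85.1 = 93.47 Ω
I = V / R_total = 228 / 93.47 = 2.439 A
P_R3 = I² × R3 = (2.439)² × 85.1 = 506.4 W

506 W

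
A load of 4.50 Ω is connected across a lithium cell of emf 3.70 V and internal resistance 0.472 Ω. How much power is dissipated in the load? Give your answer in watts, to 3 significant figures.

Find the circuit current first, then P = I²R for the load (series elements share I).
I = ε / (r + R) = 3.70 / (0.472 + 4.50) = 0.7442 A
P_load = I² R = (0.7442)² × 4.50 = 2.492 W

2.49 W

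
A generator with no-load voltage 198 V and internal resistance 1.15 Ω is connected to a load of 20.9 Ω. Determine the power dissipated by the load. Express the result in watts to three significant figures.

1690 W

Load and internal resistance form a series loop — compute the loop current, then the load power via I²R.
I = ε / (r + R) = 198 / (1.15 + 20.9) = 8.980 A
P_load = I² R = (8.980)² × 20.9 = 1685 W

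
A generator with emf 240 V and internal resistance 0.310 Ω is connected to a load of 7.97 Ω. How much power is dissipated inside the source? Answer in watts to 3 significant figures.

Internal loss is I²r, with I set by the total series resistance r+R.
I = ε / (r + R) = 240 / (0.310 + 7.97) = 28.99 A
P_int = I² r = (28.99)² × 0.310 = 260.4 W

260 W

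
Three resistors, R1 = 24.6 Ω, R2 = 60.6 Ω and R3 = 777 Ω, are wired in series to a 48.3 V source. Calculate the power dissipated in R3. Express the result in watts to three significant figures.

In a series string the same current flows through every resistor — find that current, then P = I²R for the one we want.
R_total = 24.6 + 60.6 + 777 = 862.2 Ω
I = V / R_total = 48.3 / 862.2 = 0.05602 A
P_R3 = I² × R3 = (0.05602)² × 777 = 2.438 W

2.44 W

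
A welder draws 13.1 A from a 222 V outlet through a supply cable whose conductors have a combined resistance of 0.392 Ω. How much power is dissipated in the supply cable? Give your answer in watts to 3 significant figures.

67.3 W

Line loss is just I²R for the cable — we know both I and R_line directly.
The supply cable carries the full 13.1 A.
P_line = I² R_line = (13.10)² × 0.392 = 67.27 W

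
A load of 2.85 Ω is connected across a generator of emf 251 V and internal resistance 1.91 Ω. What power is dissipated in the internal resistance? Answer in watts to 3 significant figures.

The internal resistance carries the same current as the load; P_int = I²r.
I = ε / (r + R) = 251 / (1.91 + 2.85) = 52.73 A
P_int = I² r = (52.73)² × 1.91 = 5311 W

5310 W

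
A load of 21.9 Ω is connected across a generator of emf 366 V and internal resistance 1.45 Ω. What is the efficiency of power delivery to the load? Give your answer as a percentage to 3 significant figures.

93.8 %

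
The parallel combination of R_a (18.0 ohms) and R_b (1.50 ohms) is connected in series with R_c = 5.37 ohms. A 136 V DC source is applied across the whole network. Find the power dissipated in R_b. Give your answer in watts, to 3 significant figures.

First find R_p for the parallel pair, then treat R_p + R_c as a series loop.
R_p = (18.0×1.50)/(18.0+1.50) = 1.385 Ω
R_total = R_p + 5.37 = 1.385 + 5.37 = 6.755 Ω
I = V / R_total = 136 / 6.755 = 20.13 A
Voltage across the parallel pair: V_p = I × R_p = 20.13 × 1.385 = 27.88 V
Use P = V²/R for R_b with V = V_p.
P_R_b = (27.88)² / 1.50 = 518.1 W

518 W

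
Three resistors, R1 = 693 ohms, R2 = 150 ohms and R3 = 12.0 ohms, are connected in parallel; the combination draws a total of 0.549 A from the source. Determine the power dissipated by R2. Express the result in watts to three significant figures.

0.240 W

We need the common branch voltage; get it from I_total × R_eq, then P = V²/R for the branch.
1/R_eq = 1/693 + 1/150 + 1/12.0 ⇒ R_eq = 10.94 Ω
V = I_total × R_eq = 0.5490 × 10.94 = 6.004 V
P_R2 = V² / R2 = (6.004)² / 150 = 0.2403 W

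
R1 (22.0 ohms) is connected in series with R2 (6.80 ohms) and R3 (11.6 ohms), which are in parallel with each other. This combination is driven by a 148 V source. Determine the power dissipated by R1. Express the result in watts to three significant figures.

Collapse R2‖R3 to a single equivalent, reducing the network to two series elements.
R_p = (6.80×11.6)/(6.80+11.6) = 4.287 Ω
R_total = 22.0 + 4.287 = 26.29 Ω
I = V / R_total = 148 / 26.29 = 5.630 A
R1 is in the main series path, so its power is I²R1.
P_R1 = (5.630)² × 22.0 = 697.4 W

697 W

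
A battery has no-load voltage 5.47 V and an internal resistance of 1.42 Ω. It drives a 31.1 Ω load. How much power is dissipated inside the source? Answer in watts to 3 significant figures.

0.0402 W

Internal loss is I²r, with I set by the total series resistance r+R.
I = ε / (r + R) = 5.47 / (1.42 + 31.1) = 0.1682 A
P_int = I² r = (0.1682)² × 1.42 = 0.04018 W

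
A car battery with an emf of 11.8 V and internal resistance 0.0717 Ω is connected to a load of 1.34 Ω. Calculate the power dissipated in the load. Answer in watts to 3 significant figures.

The internal resistance and the load are in series, so the same I flows through both; get I from ε/(r+R), then I²R for the load.
I = ε / (r + R) = 11.8 / (0.0717 + 1.34) = 8.359 A
P_load = I² R = (8.359)² × 1.34 = 93.62 W

93.6 W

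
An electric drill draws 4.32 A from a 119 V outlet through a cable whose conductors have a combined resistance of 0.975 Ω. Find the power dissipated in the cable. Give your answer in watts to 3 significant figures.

18.2 W

The cable and load are in series, so the same current flows in both; the loss is I²R_line.
The cable carries the full 4.32 A.
P_line = I² R_line = (4.320)² × 0.975 = 18.20 W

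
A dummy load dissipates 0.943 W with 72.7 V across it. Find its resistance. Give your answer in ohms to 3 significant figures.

5600 Ω

Rearranging the power relation for the two known quantities gives R = V² / P.
R = (72.7)² / 0.943 = 5605 Ω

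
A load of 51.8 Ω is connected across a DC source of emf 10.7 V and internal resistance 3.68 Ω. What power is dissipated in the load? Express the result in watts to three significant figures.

1.93 W

The internal resistance and the load are in series, so the same I flows through both; get I from ε/(r+R), then I²R for the load.
I = ε / (r + R) = 10.7 / (3.68 + 51.8) = 0.1929 A
P_load = I² R = (0.1929)² × 51.8 = 1.927 W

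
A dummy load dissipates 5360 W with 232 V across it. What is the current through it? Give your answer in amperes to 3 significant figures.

23.1 A

Inverting the appropriate power form: I = P / V.
I = 5360 / 232 = 23.10 A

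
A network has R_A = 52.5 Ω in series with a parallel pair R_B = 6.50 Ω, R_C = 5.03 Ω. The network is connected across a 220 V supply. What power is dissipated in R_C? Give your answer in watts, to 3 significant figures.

25.3 W

Collapse R_B‖R_C to a single equivalent, reducing the network to two series elements.
R_p = (6.50×5.03)/(6.50+5.03) = 2.836 Ω
R_total = 52.5 + 2.836 = 55.34 Ω
I = V / R_total = 220 / 55.34 = 3.976 A
Voltage across the parallel pair: V_p = I × R_p = 3.976 × 2.836 = 11.27 V
R_C is across V_p, so use P = V²/R for that branch.
P_R_C = (11.27)² / 5.03 = 25.27 W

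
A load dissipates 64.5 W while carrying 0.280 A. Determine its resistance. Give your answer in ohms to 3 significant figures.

823 Ω

Inverting the appropriate power form: R = P / I².
R = 64.5 / (0.2800)² = 822.7 Ω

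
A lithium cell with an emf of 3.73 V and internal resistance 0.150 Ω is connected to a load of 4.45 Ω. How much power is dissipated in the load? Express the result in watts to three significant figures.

Find the circuit current first, then P = I²R for the load (series elements share I).
I = ε / (r + R) = 3.73 / (0.150 + 4.45) = 0.8109 A
P_load = I² R = (0.8109)² × 4.45 = 2.926 W

2.93 W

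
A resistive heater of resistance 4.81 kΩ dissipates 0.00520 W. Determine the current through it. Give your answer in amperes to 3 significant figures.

From P = V I = I²R = V²/R, with the two given quantities we get I = √(P / R).
I = √(0.00520 / 4810) = 0.001040 A

0.00104 A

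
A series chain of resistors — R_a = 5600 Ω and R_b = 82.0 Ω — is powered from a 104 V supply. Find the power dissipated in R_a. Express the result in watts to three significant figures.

1.88 W

Since the resistors are in series they all carry the loop current I = V/R_total; the power in any one is I²R.
R_total = 5600 + 82.0 = 5682 Ω
I = V / R_total = 104 / 5682 = 0.01830 A
P_R_a = I² × R_a = (0.01830)² × 5600 = 1.876 W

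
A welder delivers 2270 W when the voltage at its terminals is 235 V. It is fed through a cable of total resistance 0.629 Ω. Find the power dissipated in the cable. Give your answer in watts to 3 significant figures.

Line loss is just I²R for the cable — we know both I and R_line directly.
I = P / V = 2270 / 235 = 9.660 A through the cable.
P_line = I² R_line = (9.660)² × 0.629 = 58.69 W

58.7 W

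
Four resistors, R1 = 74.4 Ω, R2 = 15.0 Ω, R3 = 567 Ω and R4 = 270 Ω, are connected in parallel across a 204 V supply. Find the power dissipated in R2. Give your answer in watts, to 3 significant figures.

The supply voltage appears across each parallel branch — just use P = V²/R2.
P_R2 = V² / R2 = (204)² / 15.0 Ω = 2774 W

2770 W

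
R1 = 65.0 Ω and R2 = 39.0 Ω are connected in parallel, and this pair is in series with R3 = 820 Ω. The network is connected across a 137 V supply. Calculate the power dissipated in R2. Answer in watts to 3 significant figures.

First find R_p for the parallel pair, then treat R_p + R3 as a series loop.
R_p = (65.0×39.0)/(65.0+39.0) = 24.38 Ω
R_total = R_p + 820 = 24.38 + 820 = 844.4 Ω
I = V / R_total = 137 / 844.4 = 0.1623 A
Voltage across the parallel pair: V_p = I × R_p = 0.1623 × 24.38 = 3.955 V
R2 has V_p across it, so P = V_p²/R2.
P_R2 = (3.955)² / 39.0 = 0.4010 W

0.401 W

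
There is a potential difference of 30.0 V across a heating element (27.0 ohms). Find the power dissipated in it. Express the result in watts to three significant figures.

33.3 W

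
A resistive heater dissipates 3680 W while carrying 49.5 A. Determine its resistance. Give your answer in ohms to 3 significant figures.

1.50 Ω

From P = V I = I²R = V²/R, with the two given quantities we get R = P / I².
R = 3680 / (49.50)² = 1.502 Ω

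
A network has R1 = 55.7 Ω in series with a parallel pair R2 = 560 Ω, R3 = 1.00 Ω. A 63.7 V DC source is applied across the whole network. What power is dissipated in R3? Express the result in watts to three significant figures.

Reduce the parallel pair to R_p first; the network is then a simple series string.
R_p = (560×1.00)/(560+1.00) = 0.9982 Ω
R_total = 55.7 + 0.9982 = 56.70 Ω
I = V / R_total = 63.7 / 56.70 = 1.123 A
Voltage across the parallel pair: V_p = I × R_p = 1.123 × 0.9982 = 1.121 V
R3 is across V_p, so use P = V²/R for that branch.
P_R3 = (1.121)² / 1.00 = 1.258 W

1.26 W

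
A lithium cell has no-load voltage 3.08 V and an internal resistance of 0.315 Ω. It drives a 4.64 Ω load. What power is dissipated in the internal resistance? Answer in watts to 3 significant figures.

Internal loss is I²r, with I set by the total series resistance r+R.
I = ε / (r + R) = 3.08 / (0.315 + 4.64) = 0.6216 A
P_int = I² r = (0.6216)² × 0.315 = 0.1217 W

0.122 W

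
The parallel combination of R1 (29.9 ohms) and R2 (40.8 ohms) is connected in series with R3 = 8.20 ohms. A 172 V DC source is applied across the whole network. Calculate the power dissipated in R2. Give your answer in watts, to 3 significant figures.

333 W

Combine R1 and R2 into their parallel equivalent first, reducing the network to two series resistors.
R_p = (29.9×40.8)/(29.9+40.8) = 17.25 Ω
R_total = R_p + 8.20 = 17.25 + 8.20 = 25.45 Ω
I = V / R_total = 172 / 25.45 = 6.757 A
Voltage across the parallel pair: V_p = I × R_p = 6.757 × 17.25 = 116.6 V
Use P = V²/R for R2 with V = V_p.
P_R2 = (116.6)² / 40.8 = 333.2 W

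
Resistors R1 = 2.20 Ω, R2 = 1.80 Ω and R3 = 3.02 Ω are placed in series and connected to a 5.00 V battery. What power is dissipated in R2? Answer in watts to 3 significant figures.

0.913 W

In a series string the same current flows through every resistor — find that current, then P = I²R for the one we want.
R_total = 2.20 + 1.80 + 3.02 = 7.020 Ω
I = V / R_total = 5.00 / 7.020 = 0.7123 A
P_R2 = I² × R2 = (0.7123)² × 1.80 = 0.9131 W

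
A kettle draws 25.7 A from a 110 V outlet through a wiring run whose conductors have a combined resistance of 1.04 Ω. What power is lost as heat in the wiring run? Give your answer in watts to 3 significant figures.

687 W

The wiring run and load are in series, so the same current flows in both; the loss is I²R_line.
The wiring run carries the full 25.7 A.
P_line = I² R_line = (25.70)² × 1.04 = 686.9 W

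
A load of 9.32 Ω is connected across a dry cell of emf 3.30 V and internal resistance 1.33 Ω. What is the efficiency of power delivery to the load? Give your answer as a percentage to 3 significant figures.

Efficiency is P_load / P_total. With a series r and R sharing the same I, P = I²R for each, so η = R/(R+r).
η = R / (R + r) = 9.32 / (9.32 + 1.33) = 0.8751

87.5 %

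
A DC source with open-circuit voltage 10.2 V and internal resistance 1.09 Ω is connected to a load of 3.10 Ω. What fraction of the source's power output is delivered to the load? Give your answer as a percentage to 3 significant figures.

Both r and R carry the same current, so the power split is just the resistance split: η = R/(R+r).
η = R / (R + r) = 3.10 / (3.10 + 1.09) = 0.7399

74.0 %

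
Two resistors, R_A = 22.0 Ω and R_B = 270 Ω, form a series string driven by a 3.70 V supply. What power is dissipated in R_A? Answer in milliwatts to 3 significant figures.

The current is common to all series resistors; compute it, then apply P = I²R for the target.
R_total = 22.0 + 270 = 292.0 Ω
I = V / R_total = 3.70 / 292.0 = 0.01267 A
P_R_A = I² × R_A = (0.01267)² × 22.0 = 0.003532 W

3.53 mW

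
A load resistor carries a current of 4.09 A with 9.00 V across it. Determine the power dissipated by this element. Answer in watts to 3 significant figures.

36.8 W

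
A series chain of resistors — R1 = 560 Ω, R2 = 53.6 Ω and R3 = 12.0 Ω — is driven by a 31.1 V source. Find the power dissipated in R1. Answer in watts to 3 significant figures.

1.38 W

The current is common to all series resistors; compute it, then apply P = I²R for the target.
R_total = 560 + 53.6 + 12.0 = 625.6 Ω
I = V / R_total = 31.1 / 625.6 = 0.04971 A
P_R1 = I² × R1 = (0.04971)² × 560 = 1.384 W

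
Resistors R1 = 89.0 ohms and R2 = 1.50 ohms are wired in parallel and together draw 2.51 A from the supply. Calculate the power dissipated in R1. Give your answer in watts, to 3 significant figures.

0.154 W

Parallel branches share V, not I — compute V via R_eq, then use V²/R for the target branch.
1/R_eq = 1/89.0 + 1/1.50 ⇒ R_eq = 1.475 Ω
V = I_total × R_eq = 2.510 × 1.475 = 3.703 V
P_R1 = V² / R1 = (3.703)² / 89.0 = 0.1540 W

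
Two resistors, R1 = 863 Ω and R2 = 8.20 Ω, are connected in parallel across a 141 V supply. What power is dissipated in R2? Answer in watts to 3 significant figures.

2420 W

Every branch has 141 V across it, so for R2 the power is simply V²/R.
P_R2 = V² / R2 = (141)² / 8.20 Ω = 2425 W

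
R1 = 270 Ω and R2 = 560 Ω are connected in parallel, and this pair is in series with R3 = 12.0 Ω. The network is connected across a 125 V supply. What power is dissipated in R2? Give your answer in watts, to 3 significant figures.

Reduce the parallel combination to a single R_p; the circuit then becomes R_p in series with the remaining resistor.
R_p = (270×560)/(270+560) = 182.2 Ω
R_total = R_p + 12.0 = 182.2 + 12.0 = 194.2 Ω
I = V / R_total = 125 / 194.2 = 0.6438 A
Voltage across the parallel pair: V_p = I × R_p = 0.6438 × 182.2 = 117.3 V
Use P = V²/R for R2 with V = V_p.
P_R2 = (117.3)² / 560 = 24.56 W

24.6 W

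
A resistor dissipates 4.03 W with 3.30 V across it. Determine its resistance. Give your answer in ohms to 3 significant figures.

2.70 Ω

Rearranging the power relation for the two known quantities gives R = V² / P.
R = (3.30)² / 4.03 = 2.702 Ω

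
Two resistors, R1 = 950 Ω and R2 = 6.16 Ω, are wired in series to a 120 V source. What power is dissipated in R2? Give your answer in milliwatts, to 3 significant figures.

Since the resistors are in series they all carry the loop current I = V/R_total; the power in any one is I²R.
R_total = 950 + 6.16 = 956.2 Ω
I = V / R_total = 120 / 956.2 = 0.1255 A
P_R2 = I² × R2 = (0.1255)² × 6.16 = 0.09702 W

97.0 mW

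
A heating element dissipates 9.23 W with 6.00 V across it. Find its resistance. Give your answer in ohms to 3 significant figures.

3.90 Ω

From P = V I = I²R = V²/R, with the two given quantities we get R = V² / P.
R = (6.00)² / 9.23 = 3.900 Ω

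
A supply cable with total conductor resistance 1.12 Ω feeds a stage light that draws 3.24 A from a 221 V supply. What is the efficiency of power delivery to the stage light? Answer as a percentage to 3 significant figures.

The supply cable carries the full 3.24 A.
P_line = I² R_line = (3.240)² × 1.12 = 11.76 W
P_source = V I = 221 × 3.240 = 716.0 W; P_load = 704.3 W
η = P_load / P_source = 704.3 / 716.0 = 0.9836

98.4 %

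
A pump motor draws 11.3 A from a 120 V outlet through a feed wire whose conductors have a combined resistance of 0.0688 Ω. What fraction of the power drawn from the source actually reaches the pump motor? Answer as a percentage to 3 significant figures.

99.4 %

The feed wire carries the full 11.3 A.
P_line = I² R_line = (11.30)² × 0.0688 = 8.785 W
P_source = V I = 120 × 11.30 = 1356 W; P_load = 1347 W
η = P_load / P_source = 1347 / 1356 = 0.9935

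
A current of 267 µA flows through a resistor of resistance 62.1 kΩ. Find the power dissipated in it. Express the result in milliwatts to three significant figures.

4.43 mW

Current and resistance are given, so P = I²R is the direct form.
P = (0.0002670 A)² × 62100 Ω = 0.004427 W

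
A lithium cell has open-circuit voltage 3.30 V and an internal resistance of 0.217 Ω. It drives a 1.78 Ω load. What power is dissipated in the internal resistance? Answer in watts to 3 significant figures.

The source's internal resistance is just another series element carrying I; its dissipation is I²r.
I = ε / (r + R) = 3.30 / (0.217 + 1.78) = 1.652 A
P_int = I² r = (1.652)² × 0.217 = 0.5926 W

0.593 W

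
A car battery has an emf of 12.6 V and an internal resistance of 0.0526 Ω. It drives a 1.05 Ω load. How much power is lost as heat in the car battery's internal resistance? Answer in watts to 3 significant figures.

r is in series with the load, so it carries the full circuit current — the loss in it is I²r.
I = ε / (r + R) = 12.6 / (0.0526 + 1.05) = 11.43 A
P_int = I² r = (11.43)² × 0.0526 = 6.869 W

6.87 W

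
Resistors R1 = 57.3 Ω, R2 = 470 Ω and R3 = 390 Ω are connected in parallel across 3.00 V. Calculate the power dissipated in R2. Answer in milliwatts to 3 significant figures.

19.1 mW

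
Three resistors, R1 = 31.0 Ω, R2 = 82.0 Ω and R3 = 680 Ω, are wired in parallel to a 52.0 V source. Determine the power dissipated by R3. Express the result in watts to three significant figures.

Every branch has 52.0 V across it, so for R3 the power is simply V²/R.
P_R3 = V² / R3 = (52.0)² / 680 Ω = 3.976 W

3.98 W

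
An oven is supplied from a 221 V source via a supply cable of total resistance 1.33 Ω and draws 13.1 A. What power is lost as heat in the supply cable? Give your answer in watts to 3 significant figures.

The supply cable and load are in series, so the same current flows in both; the loss is I²R_line.
The supply cable carries the full 13.1 A.
P_line = I² R_line = (13.10)² × 1.33 = 228.2 W

228 W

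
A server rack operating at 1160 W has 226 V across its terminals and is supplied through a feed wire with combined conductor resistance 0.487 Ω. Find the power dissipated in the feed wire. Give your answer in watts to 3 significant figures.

12.8 W

Line loss is just I²R for the cable — we know both I and R_line directly.
I = P / V = 1160 / 226 = 5.133 A through the feed wire.
P_line = I² R_line = (5.133)² × 0.487 = 12.83 W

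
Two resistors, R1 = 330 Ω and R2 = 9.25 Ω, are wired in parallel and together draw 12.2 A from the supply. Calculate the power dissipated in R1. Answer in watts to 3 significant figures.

36.5 W

We need the common branch voltage; get it from I_total × R_eq, then P = V²/R for the branch.
1/R_eq = 1/330 + 1/9.25 ⇒ R_eq = 8.998 Ω
V = I_total × R_eq = 12.20 × 8.998 = 109.8 V
P_R1 = V² / R1 = (109.8)² / 330 = 36.52 W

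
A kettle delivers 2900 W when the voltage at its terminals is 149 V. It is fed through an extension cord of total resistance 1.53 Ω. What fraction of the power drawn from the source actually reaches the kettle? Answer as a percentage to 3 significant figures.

I = P / V = 2900 / 149 = 19.46 A through the extension cord.
P_line = I² R_line = (19.46)² × 1.53 = 579.6 W
P_source = P_load + P_line = 2900 + 579.6 = 3480 W
η = P_load / P_source = 2900 / 3480 = 0.8334

83.3 %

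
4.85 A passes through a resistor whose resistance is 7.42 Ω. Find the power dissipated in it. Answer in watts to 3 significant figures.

175 W

Knowing I and R, the power is just I²R — no need to find V first.
P = (4.850 A)² × 7.42 Ω = 174.5 W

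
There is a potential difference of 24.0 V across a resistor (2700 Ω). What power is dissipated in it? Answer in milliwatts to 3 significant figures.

213 mW

V and R are stated; P = V²/R avoids computing the current.
P = (24.0 V)² / 2700 Ω = 0.2133 W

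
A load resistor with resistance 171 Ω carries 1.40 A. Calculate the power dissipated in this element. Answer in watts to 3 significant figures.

Knowing I and R, the power is just I²R — no need to find V first.
P = (1.400 A)² × 171 Ω = 335.2 W

335 W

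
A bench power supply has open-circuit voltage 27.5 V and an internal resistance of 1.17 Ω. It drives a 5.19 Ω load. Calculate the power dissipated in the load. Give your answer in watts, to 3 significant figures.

97.0 W

Load and internal resistance form a series loop — compute the loop current, then the load power via I²R.
I = ε / (r + R) = 27.5 / (1.17 + 5.19) = 4.324 A
P_load = I² R = (4.324)² × 5.19 = 97.03 W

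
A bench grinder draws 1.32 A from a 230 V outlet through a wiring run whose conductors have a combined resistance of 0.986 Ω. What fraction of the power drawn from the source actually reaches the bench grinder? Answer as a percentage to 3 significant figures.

The wiring run carries the full 1.32 A.
P_line = I² R_line = (1.320)² × 0.986 = 1.718 W
P_source = V I = 230 × 1.320 = 303.6 W; P_load = 301.9 W
η = P_load / P_source = 301.9 / 303.6 = 0.9943

99.4 %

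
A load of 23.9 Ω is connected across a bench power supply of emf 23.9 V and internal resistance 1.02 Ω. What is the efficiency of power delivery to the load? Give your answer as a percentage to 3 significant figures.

Both r and R carry the same current, so the power split is just the resistance split: η = R/(R+r).
η = R / (R + r) = 23.9 / (23.9 + 1.02) = 0.9591

95.9 %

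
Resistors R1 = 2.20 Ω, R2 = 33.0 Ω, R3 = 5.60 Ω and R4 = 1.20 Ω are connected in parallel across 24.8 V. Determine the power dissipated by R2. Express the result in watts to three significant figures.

18.6 W

Every branch has 24.8 V across it, so for R2 the power is simply V²/R.
P_R2 = V² / R2 = (24.8)² / 33.0 Ω = 18.64 W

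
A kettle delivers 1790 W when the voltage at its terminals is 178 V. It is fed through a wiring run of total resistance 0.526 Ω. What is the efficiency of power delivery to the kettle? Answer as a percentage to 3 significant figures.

97.1 %

I = P / V = 1790 / 178 = 10.06 A through the wiring run.
P_line = I² R_line = (10.06)² × 0.526 = 53.19 W
P_source = P_load + P_line = 1790 + 53.19 = 1843 W
η = P_load / P_source = 1790 / 1843 = 0.9711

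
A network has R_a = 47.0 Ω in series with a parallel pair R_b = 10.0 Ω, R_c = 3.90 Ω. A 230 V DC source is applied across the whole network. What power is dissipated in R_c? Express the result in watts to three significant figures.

43.0 W

Collapse R_b‖R_c to a single equivalent, reducing the network to two series elements.
R_p = (10.0×3.90)/(10.0+3.90) = 2.806 Ω
R_total = 47.0 + 2.806 = 49.81 Ω
I = V / R_total = 230 / 49.81 = 4.618 A
Voltage across the parallel pair: V_p = I × R_p = 4.618 × 2.806 = 12.96 V
R_c is across V_p, so use P = V²/R for that branch.
P_R_c = (12.96)² / 3.90 = 43.05 W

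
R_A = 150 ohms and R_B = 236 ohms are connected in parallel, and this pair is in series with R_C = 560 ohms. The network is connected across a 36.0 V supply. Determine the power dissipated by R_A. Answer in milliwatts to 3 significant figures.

Combine R_A and R_B into their parallel equivalent first, reducing the network to two series resistors.
R_p = (150×236)/(150+236) = 91.71 Ω
R_total = R_p + 560 = 91.71 + 560 = 651.7 Ω
I = V / R_total = 36.0 / 651.7 = 0.05524 A
Voltage across the parallel pair: V_p = I × R_p = 0.05524 × 91.71 = 5.066 V
Use P = V²/R for R_A with V = V_p.
P_R_A = (5.066)² / 150 = 0.1711 W

171 mW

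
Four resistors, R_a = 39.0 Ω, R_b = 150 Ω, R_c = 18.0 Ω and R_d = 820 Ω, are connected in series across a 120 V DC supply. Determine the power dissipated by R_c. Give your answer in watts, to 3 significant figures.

Every series element carries the same I. Get I from the total resistance, then P = I² × R_c.
R_total = 39.0 + 150 + 18.0 + 820 = 1027 Ω
I = V / R_total = 120 / 1027 = 0.1168 A
P_R_c = I² × R_c = (0.1168)² × 18.0 = 0.2458 W

0.246 W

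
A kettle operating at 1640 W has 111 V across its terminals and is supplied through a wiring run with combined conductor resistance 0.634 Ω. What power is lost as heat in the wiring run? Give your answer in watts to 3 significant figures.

138 W

Only the current and the line resistance are needed for the I²R loss.
I = P / V = 1640 / 111 = 14.77 A through the wiring run.
P_line = I² R_line = (14.77)² × 0.634 = 138.4 W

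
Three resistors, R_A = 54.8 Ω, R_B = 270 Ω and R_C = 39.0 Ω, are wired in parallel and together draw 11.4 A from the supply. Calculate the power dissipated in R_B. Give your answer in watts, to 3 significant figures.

Only the total current is stated, so first find the parallel equivalent to get the voltage across the combination.
1/R_eq = 1/54.8 + 1/270 + 1/39.0 ⇒ R_eq = 21.01 Ω
V = I_total × R_eq = 11.40 × 21.01 = 239.5 V
P_R_B = V² / R_B = (239.5)² / 270 = 212.5 W

213 W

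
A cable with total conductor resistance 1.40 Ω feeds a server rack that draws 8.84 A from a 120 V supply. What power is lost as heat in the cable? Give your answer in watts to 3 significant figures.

The cable and load are in series, so the same current flows in both; the loss is I²R_line.
The cable carries the full 8.84 A.
P_line = I² R_line = (8.840)² × 1.40 = 109.4 W

109 W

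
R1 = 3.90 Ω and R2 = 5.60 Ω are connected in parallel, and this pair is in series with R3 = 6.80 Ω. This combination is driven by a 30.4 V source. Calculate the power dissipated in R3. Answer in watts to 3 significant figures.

75.9 W

Combine R1 and R2 into their parallel equivalent first, reducing the network to two series resistors.
R_p = (3.90×5.60)/(3.90+5.60) = 2.299 Ω
R_total = R_p + 6.80 = 2.299 + 6.80 = 9.099 Ω
I = V / R_total = 30.4 / 9.099 = 3.341 A
R3 is the series element, so its power is I²R.
P_R3 = (3.341)² × 6.80 = 75.91 W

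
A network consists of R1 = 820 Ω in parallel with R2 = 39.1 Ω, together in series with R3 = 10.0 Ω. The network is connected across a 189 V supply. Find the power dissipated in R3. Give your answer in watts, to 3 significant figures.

Combine R1 and R2 into their parallel equivalent first, reducing the network to two series resistors.
R_p = (820×39.1)/(820+39.1) = 37.32 Ω
R_total = R_p + 10.0 = 37.32 + 10.0 = 47.32 Ω
I = V / R_total = 189 / 47.32 = 3.994 A
R3 is the series element, so its power is I²R.
P_R3 = (3.994)² × 10.0 = 159.5 W

160 W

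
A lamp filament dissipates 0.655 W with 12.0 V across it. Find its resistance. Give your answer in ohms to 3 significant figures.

220 Ω

Rearranging the power relation for the two known quantities gives R = V² / P.
R = (12.0)² / 0.655 = 219.8 Ω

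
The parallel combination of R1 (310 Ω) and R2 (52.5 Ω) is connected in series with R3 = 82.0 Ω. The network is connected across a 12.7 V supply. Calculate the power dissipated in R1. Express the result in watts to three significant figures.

0.0651 W

Combine R1 and R2 into their parallel equivalent first, reducing the network to two series resistors.
R_p = (310×52.5)/(310+52.5) = 44.90 Ω
R_total = R_p + 82.0 = 44.90 + 82.0 = 126.9 Ω
I = V / R_total = 12.7 / 126.9 = 0.1001 A
Voltage across the parallel pair: V_p = I × R_p = 0.1001 × 44.90 = 4.493 V
Use P = V²/R for R1 with V = V_p.
P_R1 = (4.493)² / 310 = 0.06513 W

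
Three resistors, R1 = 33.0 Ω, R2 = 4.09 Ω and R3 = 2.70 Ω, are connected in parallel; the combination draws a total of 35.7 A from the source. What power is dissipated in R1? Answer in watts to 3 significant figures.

We need the common branch voltage; get it from I_total × R_eq, then P = V²/R for the branch.
1/R_eq = 1/33.0 + 1/4.09 + 1/2.70 ⇒ R_eq = 1.550 Ω
V = I_total × R_eq = 35.70 × 1.550 = 55.33 V
P_R1 = V² / R1 = (55.33)² / 33.0 = 92.78 W

92.8 W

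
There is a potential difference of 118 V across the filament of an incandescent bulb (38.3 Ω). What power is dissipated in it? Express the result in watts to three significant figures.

Voltage and resistance are given, so P = V²/R is the one-step route.
P = (118 V)² / 38.3 Ω = 363.6 W

364 W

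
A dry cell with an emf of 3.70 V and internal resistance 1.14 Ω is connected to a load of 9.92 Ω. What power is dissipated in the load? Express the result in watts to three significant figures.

Load and internal resistance form a series loop — compute the loop current, then the load power via I²R.
I = ε / (r + R) = 3.70 / (1.14 + 9.92) = 0.3345 A
P_load = I² R = (0.3345)² × 9.92 = 1.110 W

1.11 W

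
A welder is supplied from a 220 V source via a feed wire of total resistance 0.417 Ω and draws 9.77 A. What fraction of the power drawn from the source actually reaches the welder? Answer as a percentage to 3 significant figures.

The feed wire carries the full 9.77 A.
P_line = I² R_line = (9.770)² × 0.417 = 39.80 W
P_source = V I = 220 × 9.770 = 2149 W; P_load = 2110 W
η = P_load / P_source = 2110 / 2149 = 0.9815

98.1 %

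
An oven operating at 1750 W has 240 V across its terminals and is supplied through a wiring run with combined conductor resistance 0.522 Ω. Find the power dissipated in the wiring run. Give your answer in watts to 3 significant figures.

27.8 W

The wiring run and load are in series, so the same current flows in both; the loss is I²R_line.
I = P / V = 1750 / 240 = 7.292 A through the wiring run.
P_line = I² R_line = (7.292)² × 0.522 = 27.75 W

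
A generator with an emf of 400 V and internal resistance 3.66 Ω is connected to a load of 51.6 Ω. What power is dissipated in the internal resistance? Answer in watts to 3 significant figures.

The source's internal resistance is just another series element carrying I; its dissipation is I²r.
I = ε / (r + R) = 400 / (3.66 + 51.6) = 7.239 A
P_int = I² r = (7.239)² × 3.66 = 191.8 W

192 W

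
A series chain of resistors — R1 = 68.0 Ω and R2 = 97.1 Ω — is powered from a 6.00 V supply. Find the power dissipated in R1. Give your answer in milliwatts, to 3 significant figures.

Every series element carries the same I. Get I from the total resistance, then P = I² × R1.
R_total = 68.0 + 97.1 = 165.1 Ω
I = V / R_total = 6.00 / 165.1 = 0.03634 A
P_R1 = I² × R1 = (0.03634)² × 68.0 = 0.08981 W

89.8 mW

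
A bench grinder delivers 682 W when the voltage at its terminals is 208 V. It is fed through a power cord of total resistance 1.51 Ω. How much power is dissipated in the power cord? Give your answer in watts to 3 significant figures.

16.2 W

The power cord is a series resistance carrying the load current; its dissipation is I²R_line.
I = P / V = 682 / 208 = 3.279 A through the power cord.
P_line = I² R_line = (3.279)² × 1.51 = 16.23 W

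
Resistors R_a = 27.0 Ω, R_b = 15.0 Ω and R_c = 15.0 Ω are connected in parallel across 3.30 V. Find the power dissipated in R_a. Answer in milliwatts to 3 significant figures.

The supply voltage appears across each parallel branch — just use P = V²/R_a.
P_R_a = V² / R_a = (3.30)² / 27.0 Ω = 0.4033 W

403 mW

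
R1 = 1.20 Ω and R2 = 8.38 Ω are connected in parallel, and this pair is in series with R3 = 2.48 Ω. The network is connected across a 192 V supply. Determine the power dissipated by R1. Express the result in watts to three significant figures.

2720 W

Collapse the R1‖R2 pair into one equivalent R_p; then R_p and R3 form a series string.
R_p = (1.20×8.38)/(1.20+8.38) = 1.050 Ω
R_total = R_p + 2.48 = 1.050 + 2.48 = 3.530 Ω
I = V / R_total = 192 / 3.530 = 54.40 A
Voltage across the parallel pair: V_p = I × R_p = 54.40 × 1.050 = 57.10 V
R1 has V_p across it, so P = V_p²/R1.
P_R1 = (57.10)² / 1.20 = 2717 W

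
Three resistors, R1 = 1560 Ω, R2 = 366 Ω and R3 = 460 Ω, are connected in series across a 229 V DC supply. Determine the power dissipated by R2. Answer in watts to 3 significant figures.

3.37 W

Series elements share the same current, so find I first, then use P = I²R.
R_total = 1560 + 366 + 460 = 2386 Ω
I = V / R_total = 229 / 2386 = 0.09598 A
P_R2 = I² × R2 = (0.09598)² × 366 = 3.371 W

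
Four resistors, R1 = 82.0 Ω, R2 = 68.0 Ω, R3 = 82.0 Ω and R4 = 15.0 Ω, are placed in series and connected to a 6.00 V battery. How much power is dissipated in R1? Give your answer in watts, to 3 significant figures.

0.0484 W

In a series string the same current flows through every resistor — find that current, then P = I²R for the one we want.
R_total = 82.0 + 68.0 + 82.0 + 15.0 = 247.0 Ω
I = V / R_total = 6.00 / 247.0 = 0.02429 A
P_R1 = I² × R1 = (0.02429)² × 82.0 = 0.04839 W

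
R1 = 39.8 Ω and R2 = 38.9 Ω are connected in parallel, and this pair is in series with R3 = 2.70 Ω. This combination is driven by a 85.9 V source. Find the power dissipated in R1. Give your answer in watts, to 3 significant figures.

Combine R1 and R2 into their parallel equivalent first, reducing the network to two series resistors.
R_p = (39.8×38.9)/(39.8+38.9) = 19.67 Ω
R_total = R_p + 2.70 = 19.67 + 2.70 = 22.37 Ω
I = V / R_total = 85.9 / 22.37 = 3.840 A
Voltage across the parallel pair: V_p = I × R_p = 3.840 × 19.67 = 75.53 V
Use P = V²/R for R1 with V = V_p.
P_R1 = (75.53)² / 39.8 = 143.3 W

143 W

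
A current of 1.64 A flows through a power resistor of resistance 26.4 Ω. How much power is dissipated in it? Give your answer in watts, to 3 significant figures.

Knowing I and R, the power is just I²R — no need to find V first.
P = (1.640 A)² × 26.4 Ω = 71.01 W

71.0 W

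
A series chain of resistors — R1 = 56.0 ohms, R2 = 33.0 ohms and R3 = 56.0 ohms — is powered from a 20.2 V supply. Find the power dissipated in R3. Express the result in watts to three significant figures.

The current is common to all series resistors; compute it, then apply P = I²R for the target.
R_total = 56.0 + 33.0 + 56.0 = 145.0 Ω
I = V / R_total = 20.2 / 145.0 = 0.1393 A
P_R3 = I² × R3 = (0.1393)² × 56.0 = 1.087 W

1.09 W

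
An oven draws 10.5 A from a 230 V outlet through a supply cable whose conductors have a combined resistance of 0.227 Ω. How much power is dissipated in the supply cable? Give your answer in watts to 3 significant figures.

25.0 W

Only the current and the line resistance are needed for the I²R loss.
The supply cable carries the full 10.5 A.
P_line = I² R_line = (10.50)² × 0.227 = 25.03 W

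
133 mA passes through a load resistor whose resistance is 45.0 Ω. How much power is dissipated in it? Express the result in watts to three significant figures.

Knowing I and R, the power is just I²R — no need to find V first.
P = (0.1330 A)² × 45.0 Ω = 0.7960 W

0.796 W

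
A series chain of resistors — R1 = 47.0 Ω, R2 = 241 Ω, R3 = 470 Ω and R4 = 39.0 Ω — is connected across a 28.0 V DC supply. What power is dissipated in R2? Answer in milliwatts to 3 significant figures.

297 mW

The current is common to all series resistors; compute it, then apply P = I²R for the target.
R_total = 47.0 + 241 + 470 + 39.0 = 797.0 Ω
I = V / R_total = 28.0 / 797.0 = 0.03513 A
P_R2 = I² × R2 = (0.03513)² × 241 = 0.2975 W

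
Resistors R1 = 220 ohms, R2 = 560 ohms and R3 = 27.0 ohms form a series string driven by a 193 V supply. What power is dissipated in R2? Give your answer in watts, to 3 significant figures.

The current is common to all series resistors; compute it, then apply P = I²R for the target.
R_total = 220 + 560 + 27.0 = 807.0 Ω
I = V / R_total = 193 / 807.0 = 0.2392 A
P_R2 = I² × R2 = (0.2392)² × 560 = 32.03 W

32.0 W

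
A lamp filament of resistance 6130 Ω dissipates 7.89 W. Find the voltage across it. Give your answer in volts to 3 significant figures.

From P = V I = I²R = V²/R, with the two given quantities we get V = √(P R).
V = √(7.89 × 6130) = 219.9 V

220 V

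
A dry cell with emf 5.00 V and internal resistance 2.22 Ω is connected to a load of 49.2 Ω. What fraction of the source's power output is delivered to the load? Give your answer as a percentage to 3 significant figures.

The source delivers εI, of which I²R reaches the load and I²r is lost; since I is common, η = R/(R+r).
η = R / (R + r) = 49.2 / (49.2 + 2.22) = 0.9568

95.7 %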